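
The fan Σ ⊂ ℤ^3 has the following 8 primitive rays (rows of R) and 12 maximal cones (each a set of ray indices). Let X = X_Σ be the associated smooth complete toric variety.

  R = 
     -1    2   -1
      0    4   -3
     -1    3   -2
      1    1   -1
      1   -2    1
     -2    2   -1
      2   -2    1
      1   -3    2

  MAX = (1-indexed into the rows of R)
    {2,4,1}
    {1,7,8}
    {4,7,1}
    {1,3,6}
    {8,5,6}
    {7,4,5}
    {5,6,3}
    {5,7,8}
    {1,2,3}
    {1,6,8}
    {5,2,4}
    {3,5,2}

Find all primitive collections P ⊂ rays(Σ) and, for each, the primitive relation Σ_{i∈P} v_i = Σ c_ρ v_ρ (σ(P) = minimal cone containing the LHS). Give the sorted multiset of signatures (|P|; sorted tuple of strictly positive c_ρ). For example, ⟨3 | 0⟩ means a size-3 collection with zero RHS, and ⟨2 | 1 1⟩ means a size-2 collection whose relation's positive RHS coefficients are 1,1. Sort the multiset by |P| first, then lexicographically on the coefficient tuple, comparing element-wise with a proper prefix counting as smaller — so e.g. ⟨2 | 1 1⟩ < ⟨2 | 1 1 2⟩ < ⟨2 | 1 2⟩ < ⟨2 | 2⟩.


Primitive collections (10):

  P = {1,5}:  v_{1} + v_{5} = 0  ⇒ sig = ⟨2 | 0⟩
  P = {3,8}:  v_{3} + v_{8} = 0  ⇒ sig = ⟨2 | 0⟩
  P = {6,7}:  v_{6} + v_{7} = 0  ⇒ sig = ⟨2 | 0⟩
  P = {2,8}:  v_{2} + v_{8} = v_{4}  ⇒ sig = ⟨2 | 1⟩
  P = {3,4}:  v_{3} + v_{4} = v_{2}  ⇒ sig = ⟨2 | 1⟩
  P = {3,7}:  v_{3} + v_{7} = v_{4}  ⇒ sig = ⟨2 | 1⟩
  P = {4,6}:  v_{4} + v_{6} = v_{3}  ⇒ sig = ⟨2 | 1⟩
  P = {4,8}:  v_{4} + v_{8} = v_{7}  ⇒ sig = ⟨2 | 1⟩
  P = {2,6}:  v_{2} + v_{6} = 2·v_{3}  ⇒ sig = ⟨2 | 2⟩
  P = {2,7}:  v_{2} + v_{7} = 2·v_{4}  ⇒ sig = ⟨2 | 2⟩

Signatures (|P|; sorted positive RHS coefficients), sorted:
{ ⟨2 | 0⟩ ×3,  ⟨2 | 1⟩ ×5,  ⟨2 | 2⟩ ×2 }


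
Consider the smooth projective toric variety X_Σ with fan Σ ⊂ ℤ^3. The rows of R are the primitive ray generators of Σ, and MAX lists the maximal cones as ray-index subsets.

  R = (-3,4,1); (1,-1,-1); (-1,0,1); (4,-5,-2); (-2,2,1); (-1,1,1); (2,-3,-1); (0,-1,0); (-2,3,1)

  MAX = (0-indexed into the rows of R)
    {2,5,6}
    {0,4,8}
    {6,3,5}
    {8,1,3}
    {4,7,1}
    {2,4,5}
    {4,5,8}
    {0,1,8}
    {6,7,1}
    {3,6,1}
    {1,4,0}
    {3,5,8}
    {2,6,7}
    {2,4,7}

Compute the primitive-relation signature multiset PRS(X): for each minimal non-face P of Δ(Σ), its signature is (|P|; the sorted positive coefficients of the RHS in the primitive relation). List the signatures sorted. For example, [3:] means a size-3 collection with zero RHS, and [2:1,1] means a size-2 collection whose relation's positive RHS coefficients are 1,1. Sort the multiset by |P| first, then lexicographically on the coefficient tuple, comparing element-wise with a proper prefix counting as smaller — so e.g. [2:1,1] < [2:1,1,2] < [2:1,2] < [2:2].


16 minimal non-faces of Δ(Σ) (on 9 rays):

  P = {1,5}:  v_{1} + v_{5} = 0  so sig = [2:]
  P = {6,8}:  v_{6} + v_{8} = 0  so sig = [2:]
  P = {0,3}:  v_{0} + v_{3} = v_{1}  so sig = [2:1]
  P = {1,2}:  v_{1} + v_{2} = v_{7}  so sig = [2:1]
  P = {3,4}:  v_{3} + v_{4} = v_{6}  so sig = [2:1]
  P = {4,6}:  v_{4} + v_{6} = v_{7}  so sig = [2:1]
  P = {5,7}:  v_{5} + v_{7} = v_{2}  so sig = [2:1]
  P = {7,8}:  v_{7} + v_{8} = v_{4}  so sig = [2:1]
  P = {0,5}:  v_{0} + v_{5} = v_{4} + v_{8}  so sig = [2:1,1]
  P = {0,6}:  v_{0} + v_{6} = v_{1} + v_{4}  so sig = [2:1,1]
  P = {2,8}:  v_{2} + v_{8} = v_{4} + v_{5}  so sig = [2:1,1]
  P = {0,7}:  v_{0} + v_{7} = v_{1} + 2·v_{4}  so sig = [2:1,2]
  P = {2,3}:  v_{2} + v_{3} = v_{5} + 2·v_{6}  so sig = [2:1,2]
  P = {0,2}:  v_{0} + v_{2} = 2·v_{4}  so sig = [2:2]
  P = {3,7}:  v_{3} + v_{7} = 2·v_{6}  so sig = [2:2]
  P = {1,4,8}:  v_{1} + v_{4} + v_{8} = v_{0}  so sig = [3:1]

Signatures (|P|; sorted positive RHS coefficients), sorted:
{ [2:] ×2,  [2:1] ×6,  [2:1,1] ×3,  [2:1,2] ×2,  [2:2] ×2,  [3:1] }


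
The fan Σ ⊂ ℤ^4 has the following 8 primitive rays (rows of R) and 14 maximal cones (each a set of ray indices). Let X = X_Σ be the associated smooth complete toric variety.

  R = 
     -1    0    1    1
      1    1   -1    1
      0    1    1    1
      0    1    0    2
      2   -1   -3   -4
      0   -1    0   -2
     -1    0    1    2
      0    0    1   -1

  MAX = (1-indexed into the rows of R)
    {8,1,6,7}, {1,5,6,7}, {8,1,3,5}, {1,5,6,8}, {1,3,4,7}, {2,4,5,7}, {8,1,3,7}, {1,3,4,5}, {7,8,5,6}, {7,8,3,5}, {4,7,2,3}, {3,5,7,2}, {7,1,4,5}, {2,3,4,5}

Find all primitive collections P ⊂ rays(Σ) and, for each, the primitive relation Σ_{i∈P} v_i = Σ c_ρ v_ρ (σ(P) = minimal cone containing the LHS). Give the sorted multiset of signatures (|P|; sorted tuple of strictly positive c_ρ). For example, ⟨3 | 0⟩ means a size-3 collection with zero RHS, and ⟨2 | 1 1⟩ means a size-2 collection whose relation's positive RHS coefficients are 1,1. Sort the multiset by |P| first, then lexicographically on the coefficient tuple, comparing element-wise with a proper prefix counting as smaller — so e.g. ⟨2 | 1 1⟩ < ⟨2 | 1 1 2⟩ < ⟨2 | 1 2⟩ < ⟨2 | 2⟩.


The 9 primitive collections of Σ (r=8, n=4):

  {4,6}:  v_{4} + v_{6} = 0  →  sig = ⟨2 | 0⟩
  {1,2}:  v_{1} + v_{2} = v_{4}  →  sig = ⟨2 | 1⟩
  {3,6}:  v_{3} + v_{6} = v_{8}  →  sig = ⟨2 | 1⟩
  {4,8}:  v_{4} + v_{8} = v_{3}  →  sig = ⟨2 | 1⟩
  {2,6}:  v_{2} + v_{6} = v_{3} + v_{5} + v_{7}  →  sig = ⟨2 | 1 1 1⟩
  {2,8}:  v_{2} + v_{8} = 2·v_{3} + v_{5} + v_{7}  →  sig = ⟨2 | 1 1 2⟩
  {1,3,5,7}:  v_{1} + v_{3} + v_{5} + v_{7} = 0  →  sig = ⟨4 | 0⟩
  {1,5,7,8}:  v_{1} + v_{5} + v_{7} + v_{8} = v_{6}  →  sig = ⟨4 | 1⟩
  {3,4,5,7}:  v_{3} + v_{4} + v_{5} + v_{7} = v_{2}  →  sig = ⟨4 | 1⟩

so the primitive-relation signature multiset is
    |P|=2: 6 collections, coeffs (), (1), (1), (1), (1,1,1), (1,1,2)
    |P|=4: 3 collections, coeffs (), (1), (1)


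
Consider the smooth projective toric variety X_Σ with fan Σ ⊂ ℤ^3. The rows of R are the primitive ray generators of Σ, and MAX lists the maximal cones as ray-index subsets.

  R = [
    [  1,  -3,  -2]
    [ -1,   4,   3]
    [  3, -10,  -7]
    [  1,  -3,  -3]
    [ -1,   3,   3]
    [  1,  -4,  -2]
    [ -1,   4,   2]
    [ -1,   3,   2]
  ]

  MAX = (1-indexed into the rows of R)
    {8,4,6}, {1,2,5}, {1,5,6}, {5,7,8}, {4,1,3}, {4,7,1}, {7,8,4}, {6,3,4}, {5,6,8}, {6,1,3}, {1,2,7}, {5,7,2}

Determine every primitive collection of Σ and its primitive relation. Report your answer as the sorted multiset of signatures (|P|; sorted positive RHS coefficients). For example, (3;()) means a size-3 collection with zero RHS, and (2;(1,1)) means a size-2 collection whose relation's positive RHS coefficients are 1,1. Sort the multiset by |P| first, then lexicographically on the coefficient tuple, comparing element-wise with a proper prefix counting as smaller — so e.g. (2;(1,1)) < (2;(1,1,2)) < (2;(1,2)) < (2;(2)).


12 minimal non-faces of Δ(Σ) (on 8 rays):

  P={1,8}:  v_{1} + v_{8} = 0 — sig = (2;())
  P={4,5}:  v_{4} + v_{5} = 0 — sig = (2;())
  P={6,7}:  v_{6} + v_{7} = 0 — sig = (2;())
  P={2,4}:  v_{2} + v_{4} = v_{1} + v_{7} — sig = (2;(1,1))
  P={2,6}:  v_{2} + v_{6} = v_{1} + v_{5} — sig = (2;(1,1))
  P={2,8}:  v_{2} + v_{8} = v_{5} + v_{7} — sig = (2;(1,1))
  P={3,5}:  v_{3} + v_{5} = v_{1} + v_{6} — sig = (2;(1,1))
  P={3,7}:  v_{3} + v_{7} = v_{1} + v_{4} — sig = (2;(1,1))
  P={3,8}:  v_{3} + v_{8} = v_{4} + v_{6} — sig = (2;(1,1))
  P={2,3}:  v_{2} + v_{3} = 2·v_{1} — sig = (2;(2))
  P={1,4,6}:  v_{1} + v_{4} + v_{6} = v_{3} — sig = (3;(1))
  P={1,5,7}:  v_{1} + v_{5} + v_{7} = v_{2} — sig = (3;(1))

Sorted signature multiset PRS(X):
{ (2;()) ×3,  (2;(1,1)) ×6,  (2;(2)),  (3;(1)) ×2 }


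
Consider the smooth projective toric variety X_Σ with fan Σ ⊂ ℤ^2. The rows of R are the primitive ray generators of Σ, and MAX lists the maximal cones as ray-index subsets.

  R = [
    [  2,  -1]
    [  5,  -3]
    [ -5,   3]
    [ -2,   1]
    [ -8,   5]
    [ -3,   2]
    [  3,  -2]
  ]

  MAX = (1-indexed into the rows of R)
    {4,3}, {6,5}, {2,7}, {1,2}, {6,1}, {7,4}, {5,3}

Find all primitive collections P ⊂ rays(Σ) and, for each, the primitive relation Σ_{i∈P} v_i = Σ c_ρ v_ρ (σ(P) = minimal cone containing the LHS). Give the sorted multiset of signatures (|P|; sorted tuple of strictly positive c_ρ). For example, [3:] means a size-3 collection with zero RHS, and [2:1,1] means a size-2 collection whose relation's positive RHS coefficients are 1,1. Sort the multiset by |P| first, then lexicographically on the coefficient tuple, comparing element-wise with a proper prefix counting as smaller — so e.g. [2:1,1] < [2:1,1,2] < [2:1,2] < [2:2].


Primitive collections (14):

  • {1,4}:  v_{1} + v_{4} = 0 — sig = [2:]
  • {2,3}:  v_{2} + v_{3} = 0 — sig = [2:]
  • {6,7}:  v_{6} + v_{7} = 0 — sig = [2:]
  • {1,3}:  v_{1} + v_{3} = v_{6} — sig = [2:1]
  • {1,7}:  v_{1} + v_{7} = v_{2} — sig = [2:1]
  • {2,4}:  v_{2} + v_{4} = v_{7} — sig = [2:1]
  • {2,5}:  v_{2} + v_{5} = v_{6} — sig = [2:1]
  • {2,6}:  v_{2} + v_{6} = v_{1} — sig = [2:1]
  • {3,6}:  v_{3} + v_{6} = v_{5} — sig = [2:1]
  • {3,7}:  v_{3} + v_{7} = v_{4} — sig = [2:1]
  • {4,6}:  v_{4} + v_{6} = v_{3} — sig = [2:1]
  • {5,7}:  v_{5} + v_{7} = v_{3} — sig = [2:1]
  • {1,5}:  v_{1} + v_{5} = 2·v_{6} — sig = [2:2]
  • {4,5}:  v_{4} + v_{5} = 2·v_{3} — sig = [2:2]

Sorted signature multiset PRS(X):
    |P|=2: 14 collections, coeffs (), (), (), (1), (1), (1), (1), (1), (1), (1), (1), (1), (2), (2)


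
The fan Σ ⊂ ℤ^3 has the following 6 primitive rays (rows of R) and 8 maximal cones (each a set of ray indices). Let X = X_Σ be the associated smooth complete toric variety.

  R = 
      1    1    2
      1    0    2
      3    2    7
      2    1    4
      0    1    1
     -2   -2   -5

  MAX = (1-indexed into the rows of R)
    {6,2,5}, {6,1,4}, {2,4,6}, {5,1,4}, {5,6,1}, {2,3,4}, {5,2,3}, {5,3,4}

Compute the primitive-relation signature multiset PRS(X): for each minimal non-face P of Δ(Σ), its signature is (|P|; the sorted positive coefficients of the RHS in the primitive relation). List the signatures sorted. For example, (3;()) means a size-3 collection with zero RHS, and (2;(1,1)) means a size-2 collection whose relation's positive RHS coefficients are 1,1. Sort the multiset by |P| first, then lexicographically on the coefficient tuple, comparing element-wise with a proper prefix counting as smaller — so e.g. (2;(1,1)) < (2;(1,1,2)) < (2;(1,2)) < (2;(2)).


Σ has 5 primitive collections:

  P={1,2}:  v_{1} + v_{2} = v_{4}  →  sig = (2;(1))
  P={3,6}:  v_{3} + v_{6} = v_{2}  →  sig = (2;(1))
  P={1,3}:  v_{1} + v_{3} = 2·v_{4} + v_{5}  →  sig = (2;(1,2))
  P={4,5,6}:  v_{4} + v_{5} + v_{6} = 0  →  sig = (3;())
  P={2,4,5}:  v_{2} + v_{4} + v_{5} = v_{3}  →  sig = (3;(1))

Signatures (|P|; sorted positive RHS coefficients), sorted:
    |P|=2: 3 collections, coeffs (1), (1), (1,2)
    |P|=3: 2 collections, coeffs (), (1)


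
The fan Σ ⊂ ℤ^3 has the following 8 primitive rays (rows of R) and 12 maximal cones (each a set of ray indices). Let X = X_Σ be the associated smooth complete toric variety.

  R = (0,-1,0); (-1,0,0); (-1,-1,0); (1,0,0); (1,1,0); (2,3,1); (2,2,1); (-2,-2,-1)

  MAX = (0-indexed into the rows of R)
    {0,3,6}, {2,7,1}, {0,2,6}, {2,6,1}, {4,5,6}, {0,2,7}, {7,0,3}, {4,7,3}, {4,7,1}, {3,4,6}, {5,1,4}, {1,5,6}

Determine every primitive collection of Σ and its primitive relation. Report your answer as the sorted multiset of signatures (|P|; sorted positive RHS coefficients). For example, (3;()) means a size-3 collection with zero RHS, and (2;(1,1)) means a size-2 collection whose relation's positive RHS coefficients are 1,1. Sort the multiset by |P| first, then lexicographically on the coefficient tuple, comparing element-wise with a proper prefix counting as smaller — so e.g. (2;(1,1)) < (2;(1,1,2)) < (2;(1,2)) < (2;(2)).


Minimal non-faces — 11 found among 8 rays, 12 max cones:

  P = {1,3}:  v_{1} + v_{3} = 0  →  sig = (2;())
  P = {2,4}:  v_{2} + v_{4} = 0  →  sig = (2;())
  P = {6,7}:  v_{6} + v_{7} = 0  →  sig = (2;())
  P = {0,1}:  v_{0} + v_{1} = v_{2}  →  sig = (2;(1))
  P = {0,4}:  v_{0} + v_{4} = v_{3}  →  sig = (2;(1))
  P = {0,5}:  v_{0} + v_{5} = v_{6}  →  sig = (2;(1))
  P = {2,3}:  v_{2} + v_{3} = v_{0}  →  sig = (2;(1))
  P = {2,5}:  v_{2} + v_{5} = v_{1} + v_{6}  →  sig = (2;(1,1))
  P = {3,5}:  v_{3} + v_{5} = v_{4} + v_{6}  →  sig = (2;(1,1))
  P = {5,7}:  v_{5} + v_{7} = v_{1} + v_{4}  →  sig = (2;(1,1))
  P = {1,4,6}:  v_{1} + v_{4} + v_{6} = v_{5}  →  sig = (3;(1))

Hence PRS(X_Σ) =
{ (2;()) ×3,  (2;(1)) ×4,  (2;(1,1)) ×3,  (3;(1)) }


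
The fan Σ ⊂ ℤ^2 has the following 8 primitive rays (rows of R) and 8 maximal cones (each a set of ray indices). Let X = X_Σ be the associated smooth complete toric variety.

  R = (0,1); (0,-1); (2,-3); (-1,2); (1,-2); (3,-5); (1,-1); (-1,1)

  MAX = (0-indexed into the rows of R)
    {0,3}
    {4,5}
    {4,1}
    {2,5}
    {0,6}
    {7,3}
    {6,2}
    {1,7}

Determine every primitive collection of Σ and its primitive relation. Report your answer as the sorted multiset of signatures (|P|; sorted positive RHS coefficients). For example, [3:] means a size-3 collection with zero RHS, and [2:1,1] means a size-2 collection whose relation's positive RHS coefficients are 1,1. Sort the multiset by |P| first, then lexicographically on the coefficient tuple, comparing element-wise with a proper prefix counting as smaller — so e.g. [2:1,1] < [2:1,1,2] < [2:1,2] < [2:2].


Δ(Σ) — 8 vertices, 20 min non-faces:

  P={0,1}:  v_{0} + v_{1} = 0  →  sig = [2:]
  P={3,4}:  v_{3} + v_{4} = 0  →  sig = [2:]
  P={6,7}:  v_{6} + v_{7} = 0  →  sig = [2:]
  P={0,4}:  v_{0} + v_{4} = v_{6}  →  sig = [2:1]
  P={0,7}:  v_{0} + v_{7} = v_{3}  →  sig = [2:1]
  P={1,3}:  v_{1} + v_{3} = v_{7}  →  sig = [2:1]
  P={1,6}:  v_{1} + v_{6} = v_{4}  →  sig = [2:1]
  P={2,3}:  v_{2} + v_{3} = v_{6}  →  sig = [2:1]
  P={2,4}:  v_{2} + v_{4} = v_{5}  →  sig = [2:1]
  P={2,7}:  v_{2} + v_{7} = v_{4}  →  sig = [2:1]
  P={3,5}:  v_{3} + v_{5} = v_{2}  →  sig = [2:1]
  P={3,6}:  v_{3} + v_{6} = v_{0}  →  sig = [2:1]
  P={4,6}:  v_{4} + v_{6} = v_{2}  →  sig = [2:1]
  P={4,7}:  v_{4} + v_{7} = v_{1}  →  sig = [2:1]
  P={0,5}:  v_{0} + v_{5} = v_{2} + v_{6}  →  sig = [2:1,1]
  P={0,2}:  v_{0} + v_{2} = 2·v_{6}  →  sig = [2:2]
  P={1,2}:  v_{1} + v_{2} = 2·v_{4}  →  sig = [2:2]
  P={5,6}:  v_{5} + v_{6} = 2·v_{2}  →  sig = [2:2]
  P={5,7}:  v_{5} + v_{7} = 2·v_{4}  →  sig = [2:2]
  P={1,5}:  v_{1} + v_{5} = 3·v_{4}  →  sig = [2:3]

Sorted signature multiset PRS(X):
    |P|=2: 20 collections, coeffs (), (), (), (1), (1), (1), (1), (1), (1), (1), (1), (1), (1), (1), (1,1), (2), (2), (2), (2), (3)


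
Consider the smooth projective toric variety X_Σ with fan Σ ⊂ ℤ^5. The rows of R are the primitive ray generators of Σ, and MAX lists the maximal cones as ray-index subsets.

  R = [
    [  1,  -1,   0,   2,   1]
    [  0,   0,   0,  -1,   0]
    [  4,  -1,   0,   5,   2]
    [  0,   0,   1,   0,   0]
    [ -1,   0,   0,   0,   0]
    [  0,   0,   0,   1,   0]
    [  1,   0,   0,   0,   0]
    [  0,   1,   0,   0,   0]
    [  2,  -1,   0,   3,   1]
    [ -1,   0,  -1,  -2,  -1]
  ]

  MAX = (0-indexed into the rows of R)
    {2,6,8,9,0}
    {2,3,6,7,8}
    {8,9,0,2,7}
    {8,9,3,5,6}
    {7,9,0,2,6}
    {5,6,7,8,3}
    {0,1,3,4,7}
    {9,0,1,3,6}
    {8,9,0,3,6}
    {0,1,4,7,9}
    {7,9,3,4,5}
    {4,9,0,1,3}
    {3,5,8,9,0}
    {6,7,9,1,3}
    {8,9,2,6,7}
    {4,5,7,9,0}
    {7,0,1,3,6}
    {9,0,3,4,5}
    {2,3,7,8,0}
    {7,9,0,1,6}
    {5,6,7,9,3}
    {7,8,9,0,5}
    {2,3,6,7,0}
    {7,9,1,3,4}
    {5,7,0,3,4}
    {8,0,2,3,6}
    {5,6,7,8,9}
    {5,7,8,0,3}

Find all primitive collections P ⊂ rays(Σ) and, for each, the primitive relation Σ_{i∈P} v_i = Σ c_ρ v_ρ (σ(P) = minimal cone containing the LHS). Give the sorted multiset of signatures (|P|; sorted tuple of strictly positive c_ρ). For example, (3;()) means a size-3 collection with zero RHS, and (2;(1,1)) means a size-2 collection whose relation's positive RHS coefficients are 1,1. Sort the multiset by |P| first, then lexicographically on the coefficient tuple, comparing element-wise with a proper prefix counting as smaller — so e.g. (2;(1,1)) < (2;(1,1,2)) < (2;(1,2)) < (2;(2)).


The 12 primitive collections of Σ (r=10, n=5):

  • {1,5}:  v_{1} + v_{5} = 0 ; sig = (2;())
  • {4,6}:  v_{4} + v_{6} = 0 ; sig = (2;())
  • {1,8}:  v_{1} + v_{8} = v_{0} + v_{6} ; sig = (2;(1,1))
  • {4,8}:  v_{4} + v_{8} = v_{0} + v_{5} ; sig = (2;(1,1))
  • {2,4}:  v_{2} + v_{4} = v_{0} + v_{7} + v_{8} ; sig = (2;(1,1,1))
  • {2,5}:  v_{2} + v_{5} = v_{7} + 2·v_{8} ; sig = (2;(1,2))
  • {1,2}:  v_{1} + v_{2} = 2·v_{0} + 2·v_{6} + v_{7} ; sig = (2;(1,2,2))
  • {0,5,6}:  v_{0} + v_{5} + v_{6} = v_{8} ; sig = (3;(1))
  • {2,3,9}:  v_{2} + v_{3} + v_{9} = v_{6} + v_{8} ; sig = (3;(1,1))
  • {0,3,7,9}:  v_{0} + v_{3} + v_{7} + v_{9} = 0 ; sig = (4;())
  • {0,6,7,8}:  v_{0} + v_{6} + v_{7} + v_{8} = v_{2} ; sig = (4;(1))
  • {3,7,8,9}:  v_{3} + v_{7} + v_{8} + v_{9} = v_{5} + v_{6} ; sig = (4;(1,1))

Sorted signature multiset PRS(X):
{ (2;()) ×2,  (2;(1,1)) ×2,  (2;(1,1,1)),  (2;(1,2)),  (2;(1,2,2)),  (3;(1)),  (3;(1,1)),  (4;()),  (4;(1)),  (4;(1,1)) }


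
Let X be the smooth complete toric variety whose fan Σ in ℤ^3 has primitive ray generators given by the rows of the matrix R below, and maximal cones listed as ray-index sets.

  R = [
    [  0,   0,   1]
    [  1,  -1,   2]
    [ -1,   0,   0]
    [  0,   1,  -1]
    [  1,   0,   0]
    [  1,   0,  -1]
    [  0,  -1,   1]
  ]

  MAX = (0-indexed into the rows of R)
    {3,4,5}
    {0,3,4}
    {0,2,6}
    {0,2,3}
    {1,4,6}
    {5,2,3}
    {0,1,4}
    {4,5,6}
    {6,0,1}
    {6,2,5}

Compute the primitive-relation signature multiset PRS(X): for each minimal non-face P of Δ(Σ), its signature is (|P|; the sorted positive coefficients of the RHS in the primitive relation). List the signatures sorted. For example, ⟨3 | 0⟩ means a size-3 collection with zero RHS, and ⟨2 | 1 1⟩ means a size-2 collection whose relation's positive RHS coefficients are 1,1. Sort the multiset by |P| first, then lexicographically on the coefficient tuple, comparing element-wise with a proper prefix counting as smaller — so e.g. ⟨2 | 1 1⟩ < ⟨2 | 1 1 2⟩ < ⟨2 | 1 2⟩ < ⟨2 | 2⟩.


Primitive collections (7):

  P = {2,4}:  v_{2} + v_{4} = 0  ⟹  sig = ⟨2 | 0⟩
  P = {3,6}:  v_{3} + v_{6} = 0  ⟹  sig = ⟨2 | 0⟩
  P = {0,5}:  v_{0} + v_{5} = v_{4}  ⟹  sig = ⟨2 | 1⟩
  P = {1,2}:  v_{1} + v_{2} = v_{0} + v_{6}  ⟹  sig = ⟨2 | 1 1⟩
  P = {1,3}:  v_{1} + v_{3} = v_{0} + v_{4}  ⟹  sig = ⟨2 | 1 1⟩
  P = {1,5}:  v_{1} + v_{5} = 2·v_{4} + v_{6}  ⟹  sig = ⟨2 | 1 2⟩
  P = {0,4,6}:  v_{0} + v_{4} + v_{6} = v_{1}  ⟹  sig = ⟨3 | 1⟩

Sorted signature multiset PRS(X):
[⟨2 | 0⟩, ⟨2 | 0⟩, ⟨2 | 1⟩, ⟨2 | 1 1⟩, ⟨2 | 1 1⟩, ⟨2 | 1 2⟩, ⟨3 | 1⟩]


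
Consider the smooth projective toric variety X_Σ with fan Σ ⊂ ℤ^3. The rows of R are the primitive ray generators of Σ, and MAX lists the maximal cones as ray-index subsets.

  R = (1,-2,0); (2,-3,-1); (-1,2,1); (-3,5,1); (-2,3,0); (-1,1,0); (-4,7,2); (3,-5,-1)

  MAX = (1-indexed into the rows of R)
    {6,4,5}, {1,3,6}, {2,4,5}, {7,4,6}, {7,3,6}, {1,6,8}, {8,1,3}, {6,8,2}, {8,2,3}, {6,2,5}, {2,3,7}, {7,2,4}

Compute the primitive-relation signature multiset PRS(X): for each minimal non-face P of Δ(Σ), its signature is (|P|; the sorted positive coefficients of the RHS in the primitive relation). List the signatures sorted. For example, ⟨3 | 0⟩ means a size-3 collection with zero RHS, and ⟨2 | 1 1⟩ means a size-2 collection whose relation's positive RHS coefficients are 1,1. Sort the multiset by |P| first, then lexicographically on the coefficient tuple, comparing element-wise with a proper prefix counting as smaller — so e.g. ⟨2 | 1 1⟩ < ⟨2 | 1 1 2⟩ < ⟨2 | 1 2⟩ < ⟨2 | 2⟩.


The 14 primitive collections of Σ (r=8, n=3):

  P = {4,8}:  v_{4} + v_{8} = 0 ; sig = ⟨2 | 0⟩
  P = {1,2}:  v_{1} + v_{2} = v_{8} ; sig = ⟨2 | 1⟩
  P = {1,5}:  v_{1} + v_{5} = v_{6} ; sig = ⟨2 | 1⟩
  P = {3,4}:  v_{3} + v_{4} = v_{7} ; sig = ⟨2 | 1⟩
  P = {3,5}:  v_{3} + v_{5} = v_{4} ; sig = ⟨2 | 1⟩
  P = {7,8}:  v_{7} + v_{8} = v_{3} ; sig = ⟨2 | 1⟩
  P = {1,4}:  v_{1} + v_{4} = v_{3} + v_{6} ; sig = ⟨2 | 1 1⟩
  P = {5,8}:  v_{5} + v_{8} = v_{2} + v_{6} ; sig = ⟨2 | 1 1⟩
  P = {1,7}:  v_{1} + v_{7} = 2·v_{3} + v_{6} ; sig = ⟨2 | 1 2⟩
  P = {5,7}:  v_{5} + v_{7} = 2·v_{4} ; sig = ⟨2 | 2⟩
  P = {2,3,6}:  v_{2} + v_{3} + v_{6} = 0 ; sig = ⟨3 | 0⟩
  P = {2,4,6}:  v_{2} + v_{4} + v_{6} = v_{5} ; sig = ⟨3 | 1⟩
  P = {2,6,7}:  v_{2} + v_{6} + v_{7} = v_{4} ; sig = ⟨3 | 1⟩
  P = {3,6,8}:  v_{3} + v_{6} + v_{8} = v_{1} ; sig = ⟨3 | 1⟩

Hence PRS(X_Σ) =
    |P|=2: 10 collections, coeffs (), (1), (1), (1), (1), (1), (1,1), (1,1), (1,2), (2)
    |P|=3: 4 collections, coeffs (), (1), (1), (1)


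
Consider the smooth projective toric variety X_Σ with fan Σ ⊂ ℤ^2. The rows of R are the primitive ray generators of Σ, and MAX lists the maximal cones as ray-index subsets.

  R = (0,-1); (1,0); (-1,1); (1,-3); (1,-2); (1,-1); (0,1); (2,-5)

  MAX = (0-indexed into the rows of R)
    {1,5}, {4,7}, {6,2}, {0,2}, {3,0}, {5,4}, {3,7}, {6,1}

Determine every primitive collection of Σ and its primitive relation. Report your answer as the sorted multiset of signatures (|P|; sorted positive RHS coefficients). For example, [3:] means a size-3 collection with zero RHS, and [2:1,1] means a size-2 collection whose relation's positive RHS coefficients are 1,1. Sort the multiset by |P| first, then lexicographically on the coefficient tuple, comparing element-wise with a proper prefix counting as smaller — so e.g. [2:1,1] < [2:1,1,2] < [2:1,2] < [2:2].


Minimal non-faces — 20 found among 8 rays, 8 max cones:

  P={0,6}:  v_{0} + v_{6} = 0 — sig = [2:]
  P={2,5}:  v_{2} + v_{5} = 0 — sig = [2:]
  P={0,1}:  v_{0} + v_{1} = v_{5} — sig = [2:1]
  P={0,4}:  v_{0} + v_{4} = v_{3} — sig = [2:1]
  P={0,5}:  v_{0} + v_{5} = v_{4} — sig = [2:1]
  P={1,2}:  v_{1} + v_{2} = v_{6} — sig = [2:1]
  P={2,4}:  v_{2} + v_{4} = v_{0} — sig = [2:1]
  P={3,4}:  v_{3} + v_{4} = v_{7} — sig = [2:1]
  P={3,6}:  v_{3} + v_{6} = v_{4} — sig = [2:1]
  P={4,6}:  v_{4} + v_{6} = v_{5} — sig = [2:1]
  P={5,6}:  v_{5} + v_{6} = v_{1} — sig = [2:1]
  P={1,3}:  v_{1} + v_{3} = v_{4} + v_{5} — sig = [2:1,1]
  P={2,7}:  v_{2} + v_{7} = v_{0} + v_{3} — sig = [2:1,1]
  P={1,7}:  v_{1} + v_{7} = 2·v_{4} + v_{5} — sig = [2:1,2]
  P={0,7}:  v_{0} + v_{7} = 2·v_{3} — sig = [2:2]
  P={1,4}:  v_{1} + v_{4} = 2·v_{5} — sig = [2:2]
  P={2,3}:  v_{2} + v_{3} = 2·v_{0} — sig = [2:2]
  P={3,5}:  v_{3} + v_{5} = 2·v_{4} — sig = [2:2]
  P={6,7}:  v_{6} + v_{7} = 2·v_{4} — sig = [2:2]
  P={5,7}:  v_{5} + v_{7} = 3·v_{4} — sig = [2:3]

Sorted signature multiset PRS(X):
    [2:]
    [2:]
    [2:1]
    [2:1]
    [2:1]
    [2:1]
    [2:1]
    [2:1]
    [2:1]
    [2:1]
    [2:1]
    [2:1,1]
    [2:1,1]
    [2:1,2]
    [2:2]
    [2:2]
    [2:2]
    [2:2]
    [2:2]
    [2:3]


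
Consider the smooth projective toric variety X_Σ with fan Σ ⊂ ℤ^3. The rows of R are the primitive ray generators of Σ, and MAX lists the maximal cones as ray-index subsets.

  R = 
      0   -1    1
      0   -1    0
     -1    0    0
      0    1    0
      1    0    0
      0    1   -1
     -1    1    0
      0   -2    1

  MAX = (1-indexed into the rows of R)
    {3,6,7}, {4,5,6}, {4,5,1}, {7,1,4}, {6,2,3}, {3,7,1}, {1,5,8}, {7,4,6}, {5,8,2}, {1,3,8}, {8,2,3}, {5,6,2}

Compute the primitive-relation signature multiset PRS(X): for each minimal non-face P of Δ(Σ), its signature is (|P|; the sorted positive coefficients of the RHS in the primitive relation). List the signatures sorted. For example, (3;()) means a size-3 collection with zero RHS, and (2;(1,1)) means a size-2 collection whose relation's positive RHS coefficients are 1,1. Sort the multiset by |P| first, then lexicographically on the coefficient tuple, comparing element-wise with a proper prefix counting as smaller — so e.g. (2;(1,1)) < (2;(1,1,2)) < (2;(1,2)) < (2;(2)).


10 collections generate NE(X_Σ); each relation:

  {1,6}:  v_{1} + v_{6} = 0  so sig = (2;())
  {2,4}:  v_{2} + v_{4} = 0  so sig = (2;())
  {3,5}:  v_{3} + v_{5} = 0  so sig = (2;())
  {1,2}:  v_{1} + v_{2} = v_{8}  so sig = (2;(1))
  {2,7}:  v_{2} + v_{7} = v_{3}  so sig = (2;(1))
  {3,4}:  v_{3} + v_{4} = v_{7}  so sig = (2;(1))
  {4,8}:  v_{4} + v_{8} = v_{1}  so sig = (2;(1))
  {5,7}:  v_{5} + v_{7} = v_{4}  so sig = (2;(1))
  {6,8}:  v_{6} + v_{8} = v_{2}  so sig = (2;(1))
  {7,8}:  v_{7} + v_{8} = v_{1} + v_{3}  so sig = (2;(1,1))

Sorted signature multiset PRS(X):
[(2;()), (2;()), (2;()), (2;(1)), (2;(1)), (2;(1)), (2;(1)), (2;(1)), (2;(1)), (2;(1,1))]


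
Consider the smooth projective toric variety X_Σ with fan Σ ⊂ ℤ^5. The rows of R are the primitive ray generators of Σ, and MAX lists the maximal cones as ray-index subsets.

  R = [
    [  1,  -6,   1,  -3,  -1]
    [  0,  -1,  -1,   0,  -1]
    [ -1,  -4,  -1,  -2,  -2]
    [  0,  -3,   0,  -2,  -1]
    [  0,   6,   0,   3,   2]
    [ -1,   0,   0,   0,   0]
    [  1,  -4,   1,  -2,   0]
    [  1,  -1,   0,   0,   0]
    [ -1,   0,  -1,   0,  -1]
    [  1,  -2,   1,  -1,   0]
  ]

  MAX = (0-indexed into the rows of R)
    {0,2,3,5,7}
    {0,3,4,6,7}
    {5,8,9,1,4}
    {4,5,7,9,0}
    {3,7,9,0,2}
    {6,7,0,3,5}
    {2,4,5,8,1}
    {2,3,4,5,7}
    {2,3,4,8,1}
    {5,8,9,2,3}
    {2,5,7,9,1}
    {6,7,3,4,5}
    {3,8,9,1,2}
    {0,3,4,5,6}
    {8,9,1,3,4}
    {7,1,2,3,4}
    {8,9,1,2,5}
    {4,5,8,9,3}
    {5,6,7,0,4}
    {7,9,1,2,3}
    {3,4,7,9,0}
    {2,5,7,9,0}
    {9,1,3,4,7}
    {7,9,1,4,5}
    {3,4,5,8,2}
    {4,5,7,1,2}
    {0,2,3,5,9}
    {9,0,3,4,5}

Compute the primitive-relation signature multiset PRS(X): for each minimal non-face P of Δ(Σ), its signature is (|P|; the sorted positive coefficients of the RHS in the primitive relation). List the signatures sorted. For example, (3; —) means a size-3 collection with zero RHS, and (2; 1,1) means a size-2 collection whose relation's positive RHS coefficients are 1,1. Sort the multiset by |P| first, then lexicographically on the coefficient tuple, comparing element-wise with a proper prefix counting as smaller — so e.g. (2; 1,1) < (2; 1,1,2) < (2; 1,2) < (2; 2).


Minimal non-faces — 12 found among 10 rays, 28 max cones:

  P = {7,8}:  v_{7} + v_{8} = v_{1}  ⟹  sig = (2; 1)
  P = {0,8}:  v_{0} + v_{8} = v_{2} + v_{9}  ⟹  sig = (2; 1,1)
  P = {0,1}:  v_{0} + v_{1} = v_{2} + v_{7} + v_{9}  ⟹  sig = (2; 1,1,1)
  P = {6,8}:  v_{6} + v_{8} = v_{3} + v_{5} + v_{7}  ⟹  sig = (2; 1,1,1)
  P = {1,6}:  v_{1} + v_{6} = v_{3} + v_{5} + 2·v_{7}  ⟹  sig = (2; 1,1,2)
  P = {6,9}:  v_{6} + v_{9} = 2·v_{0} + v_{4}  ⟹  sig = (2; 1,2)
  P = {2,6}:  v_{2} + v_{6} = 2·v_{3} + 2·v_{5} + 2·v_{7}  ⟹  sig = (2; 2,2,2)
  P = {2,4,9}:  v_{2} + v_{4} + v_{9} = 0  ⟹  sig = (3; —)
  P = {1,3,5}:  v_{1} + v_{3} + v_{5} = v_{2}  ⟹  sig = (3; 1)
  P = {0,2,4}:  v_{0} + v_{2} + v_{4} = v_{3} + v_{5} + v_{7}  ⟹  sig = (3; 1,1,1)
  P = {3,5,7,9}:  v_{3} + v_{5} + v_{7} + v_{9} = v_{0}  ⟹  sig = (4; 1)
  P = {0,3,4,5,7}:  v_{0} + v_{3} + v_{4} + v_{5} + v_{7} = v_{6}  ⟹  sig = (5; 1)

Hence PRS(X_Σ) =
{ (2; 1),  (2; 1,1),  (2; 1,1,1) ×2,  (2; 1,1,2),  (2; 1,2),  (2; 2,2,2),  (3; —),  (3; 1),  (3; 1,1,1),  (4; 1),  (5; 1) }


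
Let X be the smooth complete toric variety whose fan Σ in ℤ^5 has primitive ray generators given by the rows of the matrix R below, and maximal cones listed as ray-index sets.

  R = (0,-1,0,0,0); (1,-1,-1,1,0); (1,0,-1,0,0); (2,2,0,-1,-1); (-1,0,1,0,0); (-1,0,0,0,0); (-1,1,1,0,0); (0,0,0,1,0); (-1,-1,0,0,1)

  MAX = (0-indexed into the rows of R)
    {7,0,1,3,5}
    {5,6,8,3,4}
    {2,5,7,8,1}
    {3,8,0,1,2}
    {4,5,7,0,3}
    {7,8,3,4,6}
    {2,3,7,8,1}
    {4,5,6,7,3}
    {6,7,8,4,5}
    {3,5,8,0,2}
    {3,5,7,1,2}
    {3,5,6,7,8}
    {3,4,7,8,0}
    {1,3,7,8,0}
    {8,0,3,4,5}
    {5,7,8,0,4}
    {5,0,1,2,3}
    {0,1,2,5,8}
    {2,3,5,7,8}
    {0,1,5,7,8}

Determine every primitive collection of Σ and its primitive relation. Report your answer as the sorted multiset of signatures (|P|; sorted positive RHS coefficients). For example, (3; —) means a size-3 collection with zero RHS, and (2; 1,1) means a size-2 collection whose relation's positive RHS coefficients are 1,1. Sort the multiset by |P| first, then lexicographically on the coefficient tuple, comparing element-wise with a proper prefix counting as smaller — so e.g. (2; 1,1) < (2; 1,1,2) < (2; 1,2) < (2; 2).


9 minimal non-faces of Δ(Σ) (on 9 rays):

  • {2,4}:  v_{2} + v_{4} = 0  so sig = (2; —)
  • {0,6}:  v_{0} + v_{6} = v_{4}  so sig = (2; 1)
  • {1,6}:  v_{1} + v_{6} = v_{7}  so sig = (2; 1)
  • {1,4}:  v_{1} + v_{4} = v_{0} + v_{7}  so sig = (2; 1,1)
  • {2,6}:  v_{2} + v_{6} = v_{3} + v_{5} + v_{7} + v_{8}  so sig = (2; 1,1,1,1)
  • {0,2,7}:  v_{0} + v_{2} + v_{7} = v_{1}  so sig = (3; 1)
  • {1,3,5,8}:  v_{1} + v_{3} + v_{5} + v_{8} = v_{2}  so sig = (4; 1)
  • {0,3,5,7,8}:  v_{0} + v_{3} + v_{5} + v_{7} + v_{8} = 0  so sig = (5; —)
  • {3,4,5,7,8}:  v_{3} + v_{4} + v_{5} + v_{7} + v_{8} = v_{6}  so sig = (5; 1)

Hence PRS(X_Σ) =
    |P|=2: 5 collections, coeffs (), (1), (1), (1,1), (1,1,1,1)
    |P|=3: 1 collection, coeffs (1)
    |P|=4: 1 collection, coeffs (1)
    |P|=5: 2 collections, coeffs (), (1)


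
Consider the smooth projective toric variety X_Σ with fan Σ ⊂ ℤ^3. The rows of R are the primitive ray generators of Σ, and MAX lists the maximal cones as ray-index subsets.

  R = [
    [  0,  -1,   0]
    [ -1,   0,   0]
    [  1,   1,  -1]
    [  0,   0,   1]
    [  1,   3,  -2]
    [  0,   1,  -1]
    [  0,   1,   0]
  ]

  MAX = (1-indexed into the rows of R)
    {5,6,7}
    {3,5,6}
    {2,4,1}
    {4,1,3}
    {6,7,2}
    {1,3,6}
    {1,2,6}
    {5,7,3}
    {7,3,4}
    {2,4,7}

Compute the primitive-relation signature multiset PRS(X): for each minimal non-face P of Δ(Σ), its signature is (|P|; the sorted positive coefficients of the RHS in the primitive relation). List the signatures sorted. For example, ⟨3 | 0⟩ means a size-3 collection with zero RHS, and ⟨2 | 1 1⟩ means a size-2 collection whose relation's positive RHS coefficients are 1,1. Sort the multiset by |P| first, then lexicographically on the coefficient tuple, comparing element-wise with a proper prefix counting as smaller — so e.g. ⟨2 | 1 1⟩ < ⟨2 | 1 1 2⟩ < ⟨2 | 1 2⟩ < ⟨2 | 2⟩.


The 7 primitive collections of Σ (r=7, n=3):

  {1,7}:  v_{1} + v_{7} = 0  ⇒ sig = ⟨2 | 0⟩
  {2,3}:  v_{2} + v_{3} = v_{6}  ⇒ sig = ⟨2 | 1⟩
  {4,6}:  v_{4} + v_{6} = v_{7}  ⇒ sig = ⟨2 | 1⟩
  {1,5}:  v_{1} + v_{5} = v_{3} + v_{6}  ⇒ sig = ⟨2 | 1 1⟩
  {2,5}:  v_{2} + v_{5} = 2·v_{6} + v_{7}  ⇒ sig = ⟨2 | 1 2⟩
  {4,5}:  v_{4} + v_{5} = v_{3} + 2·v_{7}  ⇒ sig = ⟨2 | 1 2⟩
  {3,6,7}:  v_{3} + v_{6} + v_{7} = v_{5}  ⇒ sig = ⟨3 | 1⟩

Sorted signature multiset PRS(X):
{ ⟨2 | 0⟩,  ⟨2 | 1⟩ ×2,  ⟨2 | 1 1⟩,  ⟨2 | 1 2⟩ ×2,  ⟨3 | 1⟩ }


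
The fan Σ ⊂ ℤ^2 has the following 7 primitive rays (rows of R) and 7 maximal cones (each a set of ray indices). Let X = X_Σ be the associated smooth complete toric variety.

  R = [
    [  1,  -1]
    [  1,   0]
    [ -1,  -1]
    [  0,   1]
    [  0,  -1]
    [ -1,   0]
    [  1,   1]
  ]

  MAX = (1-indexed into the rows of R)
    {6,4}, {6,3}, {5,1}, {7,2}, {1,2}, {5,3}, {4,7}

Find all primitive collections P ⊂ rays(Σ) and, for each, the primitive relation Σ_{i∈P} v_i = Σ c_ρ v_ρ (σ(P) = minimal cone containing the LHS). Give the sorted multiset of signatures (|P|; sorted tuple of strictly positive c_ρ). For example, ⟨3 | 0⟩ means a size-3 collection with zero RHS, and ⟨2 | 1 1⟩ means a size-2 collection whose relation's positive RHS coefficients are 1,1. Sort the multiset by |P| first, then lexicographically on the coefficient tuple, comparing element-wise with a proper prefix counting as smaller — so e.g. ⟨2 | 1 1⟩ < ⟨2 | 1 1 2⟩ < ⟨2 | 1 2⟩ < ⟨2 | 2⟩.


Primitive collections (14):

  {2,6}:  v_{2} + v_{6} = 0  so sig = ⟨2 | 0⟩
  {3,7}:  v_{3} + v_{7} = 0  so sig = ⟨2 | 0⟩
  {4,5}:  v_{4} + v_{5} = 0  so sig = ⟨2 | 0⟩
  {1,4}:  v_{1} + v_{4} = v_{2}  so sig = ⟨2 | 1⟩
  {1,6}:  v_{1} + v_{6} = v_{5}  so sig = ⟨2 | 1⟩
  {2,3}:  v_{2} + v_{3} = v_{5}  so sig = ⟨2 | 1⟩
  {2,4}:  v_{2} + v_{4} = v_{7}  so sig = ⟨2 | 1⟩
  {2,5}:  v_{2} + v_{5} = v_{1}  so sig = ⟨2 | 1⟩
  {3,4}:  v_{3} + v_{4} = v_{6}  so sig = ⟨2 | 1⟩
  {5,6}:  v_{5} + v_{6} = v_{3}  so sig = ⟨2 | 1⟩
  {5,7}:  v_{5} + v_{7} = v_{2}  so sig = ⟨2 | 1⟩
  {6,7}:  v_{6} + v_{7} = v_{4}  so sig = ⟨2 | 1⟩
  {1,3}:  v_{1} + v_{3} = 2·v_{5}  so sig = ⟨2 | 2⟩
  {1,7}:  v_{1} + v_{7} = 2·v_{2}  so sig = ⟨2 | 2⟩

Hence PRS(X_Σ) =
{ ⟨2 | 0⟩ ×3,  ⟨2 | 1⟩ ×9,  ⟨2 | 2⟩ ×2 }


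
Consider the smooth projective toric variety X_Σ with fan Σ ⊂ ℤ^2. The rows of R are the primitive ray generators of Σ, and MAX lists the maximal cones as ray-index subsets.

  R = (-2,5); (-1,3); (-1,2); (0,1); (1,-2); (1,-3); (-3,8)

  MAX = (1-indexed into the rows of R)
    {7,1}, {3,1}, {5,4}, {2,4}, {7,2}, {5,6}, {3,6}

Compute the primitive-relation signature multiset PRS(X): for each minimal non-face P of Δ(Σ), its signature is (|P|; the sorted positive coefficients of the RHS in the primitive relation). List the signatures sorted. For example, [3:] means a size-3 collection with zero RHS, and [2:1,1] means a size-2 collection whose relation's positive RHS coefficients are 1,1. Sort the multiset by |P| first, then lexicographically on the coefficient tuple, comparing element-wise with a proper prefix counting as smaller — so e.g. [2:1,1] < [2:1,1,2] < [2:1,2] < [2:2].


14 collections generate NE(X_Σ); each relation:

  P={2,6}:  v_{2} + v_{6} = 0 — sig = [2:]
  P={3,5}:  v_{3} + v_{5} = 0 — sig = [2:]
  P={1,2}:  v_{1} + v_{2} = v_{7} — sig = [2:1]
  P={1,5}:  v_{1} + v_{5} = v_{2} — sig = [2:1]
  P={1,6}:  v_{1} + v_{6} = v_{3} — sig = [2:1]
  P={2,3}:  v_{2} + v_{3} = v_{1} — sig = [2:1]
  P={2,5}:  v_{2} + v_{5} = v_{4} — sig = [2:1]
  P={3,4}:  v_{3} + v_{4} = v_{2} — sig = [2:1]
  P={4,6}:  v_{4} + v_{6} = v_{5} — sig = [2:1]
  P={6,7}:  v_{6} + v_{7} = v_{1} — sig = [2:1]
  P={1,4}:  v_{1} + v_{4} = 2·v_{2} — sig = [2:2]
  P={3,7}:  v_{3} + v_{7} = 2·v_{1} — sig = [2:2]
  P={5,7}:  v_{5} + v_{7} = 2·v_{2} — sig = [2:2]
  P={4,7}:  v_{4} + v_{7} = 3·v_{2} — sig = [2:3]

so the primitive-relation signature multiset is
    [2:]
    [2:]
    [2:1]
    [2:1]
    [2:1]
    [2:1]
    [2:1]
    [2:1]
    [2:1]
    [2:1]
    [2:2]
    [2:2]
    [2:2]
    [2:3]


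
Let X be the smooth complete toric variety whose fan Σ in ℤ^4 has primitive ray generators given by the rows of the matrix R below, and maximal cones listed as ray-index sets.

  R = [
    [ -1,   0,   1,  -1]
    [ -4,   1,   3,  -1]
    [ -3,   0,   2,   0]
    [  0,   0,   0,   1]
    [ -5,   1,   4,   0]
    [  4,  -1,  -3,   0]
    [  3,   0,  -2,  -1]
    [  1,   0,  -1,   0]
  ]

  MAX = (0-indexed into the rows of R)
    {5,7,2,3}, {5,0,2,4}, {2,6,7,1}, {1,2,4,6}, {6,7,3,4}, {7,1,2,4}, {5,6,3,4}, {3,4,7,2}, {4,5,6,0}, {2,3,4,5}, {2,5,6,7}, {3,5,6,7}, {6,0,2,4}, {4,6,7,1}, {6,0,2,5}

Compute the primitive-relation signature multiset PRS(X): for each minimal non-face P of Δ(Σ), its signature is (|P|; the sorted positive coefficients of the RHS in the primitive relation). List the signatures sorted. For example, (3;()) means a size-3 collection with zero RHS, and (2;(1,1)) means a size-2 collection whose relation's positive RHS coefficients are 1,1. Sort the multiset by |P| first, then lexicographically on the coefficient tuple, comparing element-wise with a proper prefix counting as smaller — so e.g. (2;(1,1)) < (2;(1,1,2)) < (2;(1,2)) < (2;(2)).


Δ(Σ) — 8 vertices, 9 min non-faces:

  • {0,3}:  v_{0} + v_{3} = v_{4} + v_{5} — sig = (2;(1,1))
  • {0,7}:  v_{0} + v_{7} = v_{2} + v_{6} — sig = (2;(1,1))
  • {1,3}:  v_{1} + v_{3} = v_{4} + v_{7} — sig = (2;(1,1))
  • {1,5}:  v_{1} + v_{5} = v_{2} + v_{6} — sig = (2;(1,1))
  • {0,1}:  v_{0} + v_{1} = 2·v_{2} + v_{4} + 2·v_{6} — sig = (2;(1,2,2))
  • {2,3,6}:  v_{2} + v_{3} + v_{6} = 0 — sig = (3;())
  • {4,5,7}:  v_{4} + v_{5} + v_{7} = 0 — sig = (3;())
  • {2,4,5,6}:  v_{2} + v_{4} + v_{5} + v_{6} = v_{0} — sig = (4;(1))
  • {2,4,6,7}:  v_{2} + v_{4} + v_{6} + v_{7} = v_{1} — sig = (4;(1))

Signatures (|P|; sorted positive RHS coefficients), sorted:
    |P|=2: 5 collections, coeffs (1,1), (1,1), (1,1), (1,1), (1,2,2)
    |P|=3: 2 collections, coeffs (), ()
    |P|=4: 2 collections, coeffs (1), (1)


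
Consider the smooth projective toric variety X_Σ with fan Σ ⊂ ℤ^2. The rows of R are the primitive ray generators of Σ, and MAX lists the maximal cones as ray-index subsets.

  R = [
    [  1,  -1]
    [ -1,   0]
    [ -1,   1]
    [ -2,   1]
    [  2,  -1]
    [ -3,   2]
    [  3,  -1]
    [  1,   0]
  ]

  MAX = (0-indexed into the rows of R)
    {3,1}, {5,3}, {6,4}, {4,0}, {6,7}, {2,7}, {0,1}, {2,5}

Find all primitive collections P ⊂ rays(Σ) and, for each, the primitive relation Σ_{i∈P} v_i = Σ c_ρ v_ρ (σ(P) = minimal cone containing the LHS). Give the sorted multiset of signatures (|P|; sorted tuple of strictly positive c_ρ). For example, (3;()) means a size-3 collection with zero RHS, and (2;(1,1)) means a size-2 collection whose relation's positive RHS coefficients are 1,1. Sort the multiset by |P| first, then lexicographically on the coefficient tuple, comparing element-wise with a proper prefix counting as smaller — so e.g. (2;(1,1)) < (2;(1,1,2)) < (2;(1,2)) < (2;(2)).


Σ has 20 primitive collections:

  P = {0,2}:  v_{0} + v_{2} = 0 — sig = (2;())
  P = {1,7}:  v_{1} + v_{7} = 0 — sig = (2;())
  P = {3,4}:  v_{3} + v_{4} = 0 — sig = (2;())
  P = {0,3}:  v_{0} + v_{3} = v_{1} — sig = (2;(1))
  P = {0,5}:  v_{0} + v_{5} = v_{3} — sig = (2;(1))
  P = {0,7}:  v_{0} + v_{7} = v_{4} — sig = (2;(1))
  P = {1,2}:  v_{1} + v_{2} = v_{3} — sig = (2;(1))
  P = {1,4}:  v_{1} + v_{4} = v_{0} — sig = (2;(1))
  P = {1,6}:  v_{1} + v_{6} = v_{4} — sig = (2;(1))
  P = {2,3}:  v_{2} + v_{3} = v_{5} — sig = (2;(1))
  P = {2,4}:  v_{2} + v_{4} = v_{7} — sig = (2;(1))
  P = {3,6}:  v_{3} + v_{6} = v_{7} — sig = (2;(1))
  P = {3,7}:  v_{3} + v_{7} = v_{2} — sig = (2;(1))
  P = {4,5}:  v_{4} + v_{5} = v_{2} — sig = (2;(1))
  P = {4,7}:  v_{4} + v_{7} = v_{6} — sig = (2;(1))
  P = {5,6}:  v_{5} + v_{6} = v_{2} + v_{7} — sig = (2;(1,1))
  P = {0,6}:  v_{0} + v_{6} = 2·v_{4} — sig = (2;(2))
  P = {1,5}:  v_{1} + v_{5} = 2·v_{3} — sig = (2;(2))
  P = {2,6}:  v_{2} + v_{6} = 2·v_{7} — sig = (2;(2))
  P = {5,7}:  v_{5} + v_{7} = 2·v_{2} — sig = (2;(2))

Sorted signature multiset PRS(X):
    (2;())
    (2;())
    (2;())
    (2;(1))
    (2;(1))
    (2;(1))
    (2;(1))
    (2;(1))
    (2;(1))
    (2;(1))
    (2;(1))
    (2;(1))
    (2;(1))
    (2;(1))
    (2;(1))
    (2;(1,1))
    (2;(2))
    (2;(2))
    (2;(2))
    (2;(2))


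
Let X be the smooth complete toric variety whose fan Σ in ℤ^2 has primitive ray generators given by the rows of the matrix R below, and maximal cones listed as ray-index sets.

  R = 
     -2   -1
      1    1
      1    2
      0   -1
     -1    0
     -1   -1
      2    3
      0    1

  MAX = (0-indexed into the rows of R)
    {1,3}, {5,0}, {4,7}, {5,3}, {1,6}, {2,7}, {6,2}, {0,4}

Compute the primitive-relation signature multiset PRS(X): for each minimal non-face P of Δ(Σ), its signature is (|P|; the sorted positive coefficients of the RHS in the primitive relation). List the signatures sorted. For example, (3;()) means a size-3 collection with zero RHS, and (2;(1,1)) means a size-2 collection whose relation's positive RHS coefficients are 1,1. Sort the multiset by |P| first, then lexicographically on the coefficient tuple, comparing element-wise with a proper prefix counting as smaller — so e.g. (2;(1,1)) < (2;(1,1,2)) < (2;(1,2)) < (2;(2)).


Minimal non-faces — 20 found among 8 rays, 8 max cones:

  {1,5}:  v_{1} + v_{5} = 0  ⇒ sig = (2;())
  {3,7}:  v_{3} + v_{7} = 0  ⇒ sig = (2;())
  {0,1}:  v_{0} + v_{1} = v_{4}  ⇒ sig = (2;(1))
  {1,2}:  v_{1} + v_{2} = v_{6}  ⇒ sig = (2;(1))
  {1,4}:  v_{1} + v_{4} = v_{7}  ⇒ sig = (2;(1))
  {1,7}:  v_{1} + v_{7} = v_{2}  ⇒ sig = (2;(1))
  {2,3}:  v_{2} + v_{3} = v_{1}  ⇒ sig = (2;(1))
  {2,5}:  v_{2} + v_{5} = v_{7}  ⇒ sig = (2;(1))
  {3,4}:  v_{3} + v_{4} = v_{5}  ⇒ sig = (2;(1))
  {4,5}:  v_{4} + v_{5} = v_{0}  ⇒ sig = (2;(1))
  {5,6}:  v_{5} + v_{6} = v_{2}  ⇒ sig = (2;(1))
  {5,7}:  v_{5} + v_{7} = v_{4}  ⇒ sig = (2;(1))
  {0,2}:  v_{0} + v_{2} = v_{4} + v_{7}  ⇒ sig = (2;(1,1))
  {4,6}:  v_{4} + v_{6} = v_{2} + v_{7}  ⇒ sig = (2;(1,1))
  {0,3}:  v_{0} + v_{3} = 2·v_{5}  ⇒ sig = (2;(2))
  {0,6}:  v_{0} + v_{6} = 2·v_{7}  ⇒ sig = (2;(2))
  {0,7}:  v_{0} + v_{7} = 2·v_{4}  ⇒ sig = (2;(2))
  {2,4}:  v_{2} + v_{4} = 2·v_{7}  ⇒ sig = (2;(2))
  {3,6}:  v_{3} + v_{6} = 2·v_{1}  ⇒ sig = (2;(2))
  {6,7}:  v_{6} + v_{7} = 2·v_{2}  ⇒ sig = (2;(2))

so the primitive-relation signature multiset is
    (2;())
    (2;())
    (2;(1))
    (2;(1))
    (2;(1))
    (2;(1))
    (2;(1))
    (2;(1))
    (2;(1))
    (2;(1))
    (2;(1))
    (2;(1))
    (2;(1,1))
    (2;(1,1))
    (2;(2))
    (2;(2))
    (2;(2))
    (2;(2))
    (2;(2))
    (2;(2))
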